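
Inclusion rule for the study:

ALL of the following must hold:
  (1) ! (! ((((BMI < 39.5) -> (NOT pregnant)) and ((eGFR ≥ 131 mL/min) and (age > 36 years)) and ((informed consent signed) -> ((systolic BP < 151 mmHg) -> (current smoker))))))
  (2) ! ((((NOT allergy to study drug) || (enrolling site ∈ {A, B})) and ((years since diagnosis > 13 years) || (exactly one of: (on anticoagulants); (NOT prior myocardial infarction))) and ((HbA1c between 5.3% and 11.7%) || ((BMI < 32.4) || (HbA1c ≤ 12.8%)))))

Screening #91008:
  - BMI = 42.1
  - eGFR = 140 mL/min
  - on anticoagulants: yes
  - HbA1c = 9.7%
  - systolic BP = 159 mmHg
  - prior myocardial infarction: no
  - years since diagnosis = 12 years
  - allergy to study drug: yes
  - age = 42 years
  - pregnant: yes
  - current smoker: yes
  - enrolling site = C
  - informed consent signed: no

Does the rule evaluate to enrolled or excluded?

Enrolled

Atomic conditions:
  BMI < 39.5: 42.1 < 39.5 is false
  NOT pregnant: yes → false
  eGFR ≥ 131 mL/min: 140 ≥ 131 is true
  age > 36 years: 42 > 36 is true
  informed consent signed: no → false
  systolic BP < 151 mmHg: 159 < 151 is false
  current smoker: yes → true
  NOT allergy to study drug: yes → false
  enrolling site ∈ {A, B}: C is not in the set → false
  years since diagnosis > 13 years: 12 > 13 is false
  on anticoagulants: yes → true
  NOT prior myocardial infarction: no → true
  HbA1c between 5.3% and 11.7%: 9.7 in [5.3, 11.7] is true
  BMI < 32.4: 42.1 < 32.4 is false
  HbA1c ≤ 12.8%: 9.7 ≤ 12.8 is true
Combine:
[1.1.1.1] false → false (antecedent false ⇒ implication holds) = true
[1.1.1.2] true AND true = true
[1.1.1.3.2] false → true (antecedent false ⇒ implication holds) = true
[1.1.1.3] false → true (antecedent false ⇒ implication holds) = true
[1.1.1] true AND true AND true = true
[1.1] NOT true = false
[1] NOT false = true
[2.1.1] false OR false = false
[2.1.2.2] exactly-one(true, true) = false
[2.1.2] false OR false = false
[2.1.3.2] false OR true = true
[2.1.3] true OR true = true
[2.1] false AND false AND true = false
[2] NOT false = true
[root] true AND true = true
Overall: true → enrolled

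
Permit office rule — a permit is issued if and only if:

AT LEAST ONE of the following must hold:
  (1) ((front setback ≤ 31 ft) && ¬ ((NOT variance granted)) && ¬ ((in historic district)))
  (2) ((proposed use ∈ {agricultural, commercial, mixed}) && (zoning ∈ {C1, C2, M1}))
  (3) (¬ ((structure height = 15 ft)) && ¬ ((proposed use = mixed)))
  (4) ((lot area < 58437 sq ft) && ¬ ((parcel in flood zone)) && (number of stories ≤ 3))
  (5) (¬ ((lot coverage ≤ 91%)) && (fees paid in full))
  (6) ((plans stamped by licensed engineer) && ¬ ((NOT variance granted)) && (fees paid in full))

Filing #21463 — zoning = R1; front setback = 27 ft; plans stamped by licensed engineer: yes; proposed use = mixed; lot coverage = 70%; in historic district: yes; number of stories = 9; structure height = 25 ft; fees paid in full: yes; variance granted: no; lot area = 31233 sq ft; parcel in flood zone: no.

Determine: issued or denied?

Denied

Atomic conditions:
  front setback ≤ 31 ft: 27 ≤ 31 is true
  NOT variance granted: no → true
  in historic district: yes → true
  proposed use ∈ {agricultural, commercial, mixed}: mixed is in the set → true
  zoning ∈ {C1, C2, M1}: R1 is not in the set → false
  structure height = 15 ft: 25 == 15 is false
  proposed use = mixed: mixed == mixed is true
  lot area < 58437 sq ft: 31233 < 58437 is true
  parcel in flood zone: no → false
  number of stories ≤ 3: 9 ≤ 3 is false
  lot coverage ≤ 91%: 70 ≤ 91 is true
  fees paid in full: yes → true
  plans stamped by licensed engineer: yes → true
Combine:
[1.2] NOT true = false
[1.3] NOT true = false
[1] true AND false AND false = false
[2] true AND false = false
[3.1] NOT false = true
[3.2] NOT true = false
[3] true AND false = false
[4.2] NOT false = true
[4] true AND true AND false = false
[5.1] NOT true = false
[5] false AND true = false
[6.2] NOT true = false
[6] true AND false AND true = false
[root] false OR false OR false OR false OR false OR false = false
Overall: false → denied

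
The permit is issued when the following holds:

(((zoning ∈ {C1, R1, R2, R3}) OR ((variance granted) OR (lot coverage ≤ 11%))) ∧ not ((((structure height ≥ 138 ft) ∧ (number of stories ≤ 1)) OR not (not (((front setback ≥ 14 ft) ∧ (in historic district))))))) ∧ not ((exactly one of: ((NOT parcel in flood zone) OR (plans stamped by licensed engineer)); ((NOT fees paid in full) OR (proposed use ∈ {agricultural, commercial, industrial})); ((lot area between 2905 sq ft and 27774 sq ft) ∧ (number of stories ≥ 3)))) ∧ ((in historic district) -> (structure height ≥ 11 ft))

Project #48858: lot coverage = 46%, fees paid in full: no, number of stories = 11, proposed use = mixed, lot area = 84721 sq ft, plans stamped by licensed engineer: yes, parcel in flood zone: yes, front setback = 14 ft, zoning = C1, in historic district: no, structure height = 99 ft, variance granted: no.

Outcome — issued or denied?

Atomic conditions:
  zoning ∈ {C1, R1, R2, R3}: C1 is in the set → true
  variance granted: no → false
  lot coverage ≤ 11%: 46 ≤ 11 is false
  structure height ≥ 138 ft: 99 ≥ 138 is false
  number of stories ≤ 1: 11 ≤ 1 is false
  front setback ≥ 14 ft: 14 ≥ 14 is true
  in historic district: no → false
  NOT parcel in flood zone: yes → false
  plans stamped by licensed engineer: yes → true
  NOT fees paid in full: no → true
  proposed use ∈ {agricultural, commercial, industrial}: mixed is not in the set → false
  lot area between 2905 sq ft and 27774 sq ft: 84721 in [2905, 27774] is false
  number of stories ≥ 3: 11 ≥ 3 is true
  structure height ≥ 11 ft: 99 ≥ 11 is true
Combine:
[1.1.2] false OR false = false
[1.1] true OR false = true
[1.2.1.1] false AND false = false
[1.2.1.2.1.1] true AND false = false
[1.2.1.2.1] NOT false = true
[1.2.1.2] NOT true = false
[1.2.1] false OR false = false
[1.2] NOT false = true
[1] true AND true = true
[2.1.1] false OR true = true
[2.1.2] true OR false = true
[2.1.3] false AND true = false
[2.1] exactly-one(true, true, false) = false
[2] NOT false = true
[3] false → true (antecedent false ⇒ implication holds) = true
[root] true AND true AND true = true
Overall: true → issued

Issued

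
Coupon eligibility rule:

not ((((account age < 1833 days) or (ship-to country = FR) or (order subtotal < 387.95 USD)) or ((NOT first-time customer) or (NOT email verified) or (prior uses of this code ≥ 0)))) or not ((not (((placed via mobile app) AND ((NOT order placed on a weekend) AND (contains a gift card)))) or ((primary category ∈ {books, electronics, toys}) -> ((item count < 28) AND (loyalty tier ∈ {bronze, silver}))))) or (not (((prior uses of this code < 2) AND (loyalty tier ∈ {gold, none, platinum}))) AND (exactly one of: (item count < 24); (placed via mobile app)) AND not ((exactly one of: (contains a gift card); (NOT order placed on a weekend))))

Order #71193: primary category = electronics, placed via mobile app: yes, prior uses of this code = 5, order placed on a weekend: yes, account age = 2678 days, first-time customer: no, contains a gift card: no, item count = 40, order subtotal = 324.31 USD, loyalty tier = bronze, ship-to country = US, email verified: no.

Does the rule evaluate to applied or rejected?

Applied

Atomic conditions:
  account age < 1833 days: 2678 < 1833 is false
  ship-to country = FR: US == FR is false
  order subtotal < 387.95 USD: 324.31 < 387.95 is true
  NOT first-time customer: no → true
  NOT email verified: no → true
  prior uses of this code ≥ 0: 5 ≥ 0 is true
  placed via mobile app: yes → true
  NOT order placed on a weekend: yes → false
  contains a gift card: no → false
  primary category ∈ {books, electronics, toys}: electronics is in the set → true
  item count < 28: 40 < 28 is false
  loyalty tier ∈ {bronze, silver}: bronze is in the set → true
  prior uses of this code < 2: 5 < 2 is false
  loyalty tier ∈ {gold, none, platinum}: bronze is not in the set → false
  item count < 24: 40 < 24 is false
Combine:
[1.1.1] false OR false OR true = true
[1.1.2] true OR true OR true = true
[1.1] true OR true = true
[1] NOT true = false
[2.1.1.1.2] false AND false = false
[2.1.1.1] true AND false = false
[2.1.1] NOT false = true
[2.1.2.2] false AND true = false
[2.1.2] true → false = false
[2.1] true OR false = true
[2] NOT true = false
[3.1.1] false AND false = false
[3.1] NOT false = true
[3.2] exactly-one(false, true) = true
[3.3.1] exactly-one(false, false) = false
[3.3] NOT false = true
[3] true AND true AND true = true
[root] false OR false OR true = true
Overall: true → applied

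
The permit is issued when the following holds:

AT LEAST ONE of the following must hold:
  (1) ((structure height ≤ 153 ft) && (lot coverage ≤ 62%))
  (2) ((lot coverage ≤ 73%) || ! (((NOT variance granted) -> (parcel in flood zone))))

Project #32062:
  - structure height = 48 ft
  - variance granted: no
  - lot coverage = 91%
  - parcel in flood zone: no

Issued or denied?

Atomic conditions:
  structure height ≤ 153 ft: 48 ≤ 153 is true
  lot coverage ≤ 62%: 91 ≤ 62 is false
  lot coverage ≤ 73%: 91 ≤ 73 is false
  NOT variance granted: no → true
  parcel in flood zone: no → false
Combine:
[1] true AND false = false
[2.2.1] true → false = false
[2.2] NOT false = true
[2] false OR true = true
[root] false OR true = true
Overall: true → issued

Issued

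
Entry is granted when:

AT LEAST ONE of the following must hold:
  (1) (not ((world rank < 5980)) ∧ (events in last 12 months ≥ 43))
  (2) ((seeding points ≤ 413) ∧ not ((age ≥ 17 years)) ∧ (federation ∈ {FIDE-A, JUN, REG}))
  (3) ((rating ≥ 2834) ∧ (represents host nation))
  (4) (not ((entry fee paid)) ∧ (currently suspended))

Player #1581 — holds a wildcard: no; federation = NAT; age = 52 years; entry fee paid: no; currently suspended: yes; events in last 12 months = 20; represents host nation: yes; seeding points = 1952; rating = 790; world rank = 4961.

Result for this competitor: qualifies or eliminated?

Qualifies

Atomic conditions:
  world rank < 5980: 4961 < 5980 is true
  events in last 12 months ≥ 43: 20 ≥ 43 is false
  seeding points ≤ 413: 1952 ≤ 413 is false
  age ≥ 17 years: 52 ≥ 17 is true
  federation ∈ {FIDE-A, JUN, REG}: NAT is not in the set → false
  rating ≥ 2834: 790 ≥ 2834 is false
  represents host nation: yes → true
  entry fee paid: no → false
  currently suspended: yes → true
Combine:
[1.1] NOT true = false
[1] false AND false = false
[2.2] NOT true = false
[2] false AND false AND false = false
[3] false AND true = false
[4.1] NOT false = true
[4] true AND true = true
[root] false OR false OR false OR true = true
Overall: true → qualifies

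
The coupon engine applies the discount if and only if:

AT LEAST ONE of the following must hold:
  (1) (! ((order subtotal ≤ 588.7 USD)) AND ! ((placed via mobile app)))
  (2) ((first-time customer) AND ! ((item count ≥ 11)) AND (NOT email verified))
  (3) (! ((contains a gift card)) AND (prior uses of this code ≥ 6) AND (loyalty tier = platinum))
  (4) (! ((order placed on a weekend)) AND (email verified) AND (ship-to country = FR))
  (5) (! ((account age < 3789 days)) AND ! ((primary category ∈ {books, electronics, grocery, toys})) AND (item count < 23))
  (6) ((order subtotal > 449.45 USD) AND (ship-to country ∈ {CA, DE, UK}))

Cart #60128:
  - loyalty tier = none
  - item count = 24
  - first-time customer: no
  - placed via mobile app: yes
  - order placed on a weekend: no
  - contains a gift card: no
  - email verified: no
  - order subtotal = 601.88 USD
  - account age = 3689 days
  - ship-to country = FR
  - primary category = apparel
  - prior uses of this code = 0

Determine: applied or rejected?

Atomic conditions:
  order subtotal ≤ 588.7 USD: 601.88 ≤ 588.7 is false
  placed via mobile app: yes → true
  first-time customer: no → false
  item count ≥ 11: 24 ≥ 11 is true
  NOT email verified: no → true
  contains a gift card: no → false
  prior uses of this code ≥ 6: 0 ≥ 6 is false
  loyalty tier = platinum: none == platinum is false
  order placed on a weekend: no → false
  email verified: no → false
  ship-to country = FR: FR == FR is true
  account age < 3789 days: 3689 < 3789 is true
  primary category ∈ {books, electronics, grocery, toys}: apparel is not in the set → false
  item count < 23: 24 < 23 is false
  order subtotal > 449.45 USD: 601.88 > 449.45 is true
  ship-to country ∈ {CA, DE, UK}: FR is not in the set → false
Combine:
[1.1] NOT false = true
[1.2] NOT true = false
[1] true AND false = false
[2.2] NOT true = false
[2] false AND false AND true = false
[3.1] NOT false = true
[3] true AND false AND false = false
[4.1] NOT false = true
[4] true AND false AND true = false
[5.1] NOT true = false
[5.2] NOT false = true
[5] false AND true AND false = false
[6] true AND false = false
[root] false OR false OR false OR false OR false OR false = false
Overall: false → rejected

Rejected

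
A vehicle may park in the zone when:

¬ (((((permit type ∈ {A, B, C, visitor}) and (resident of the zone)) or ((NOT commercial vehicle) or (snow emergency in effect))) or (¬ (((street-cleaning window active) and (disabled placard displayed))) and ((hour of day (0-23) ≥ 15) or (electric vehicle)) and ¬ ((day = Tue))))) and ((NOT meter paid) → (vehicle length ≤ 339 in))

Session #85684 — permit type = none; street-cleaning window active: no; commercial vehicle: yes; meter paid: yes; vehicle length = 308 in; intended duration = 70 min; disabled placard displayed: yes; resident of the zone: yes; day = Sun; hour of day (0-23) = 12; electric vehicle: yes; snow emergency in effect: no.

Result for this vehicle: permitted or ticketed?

Ticketed

Atomic conditions:
  permit type ∈ {A, B, C, visitor}: none is not in the set → false
  resident of the zone: yes → true
  NOT commercial vehicle: yes → false
  snow emergency in effect: no → false
  street-cleaning window active: no → false
  disabled placard displayed: yes → true
  hour of day (0-23) ≥ 15: 12 ≥ 15 is false
  electric vehicle: yes → true
  day = Tue: Sun == Tue is false
  NOT meter paid: yes → false
  vehicle length ≤ 339 in: 308 ≤ 339 is true
Combine:
[1.1.1.1] false AND true = false
[1.1.1.2] false OR false = false
[1.1.1] false OR false = false
[1.1.2.1.1] false AND true = false
[1.1.2.1] NOT false = true
[1.1.2.2] false OR true = true
[1.1.2.3] NOT false = true
[1.1.2] true AND true AND true = true
[1.1] false OR true = true
[1] NOT true = false
[2] false → true (antecedent false ⇒ implication holds) = true
[root] false AND true = false
Overall: false → ticketed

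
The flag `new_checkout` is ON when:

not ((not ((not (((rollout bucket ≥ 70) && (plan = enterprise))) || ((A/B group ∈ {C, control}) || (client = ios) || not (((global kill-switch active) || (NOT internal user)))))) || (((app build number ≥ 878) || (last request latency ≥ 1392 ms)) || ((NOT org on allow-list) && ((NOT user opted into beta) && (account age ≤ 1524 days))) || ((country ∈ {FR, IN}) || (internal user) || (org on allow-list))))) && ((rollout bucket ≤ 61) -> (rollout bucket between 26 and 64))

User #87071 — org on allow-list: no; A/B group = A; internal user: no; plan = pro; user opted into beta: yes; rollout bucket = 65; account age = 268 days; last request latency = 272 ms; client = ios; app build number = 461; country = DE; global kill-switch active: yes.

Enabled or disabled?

Enabled

Atomic conditions:
  rollout bucket ≥ 70: 65 ≥ 70 is false
  plan = enterprise: pro == enterprise is false
  A/B group ∈ {C, control}: A is not in the set → false
  client = ios: ios == ios is true
  global kill-switch active: yes → true
  NOT internal user: no → true
  app build number ≥ 878: 461 ≥ 878 is false
  last request latency ≥ 1392 ms: 272 ≥ 1392 is false
  NOT org on allow-list: no → true
  NOT user opted into beta: yes → false
  account age ≤ 1524 days: 268 ≤ 1524 is true
  country ∈ {FR, IN}: DE is not in the set → false
  internal user: no → false
  org on allow-list: no → false
  rollout bucket ≤ 61: 65 ≤ 61 is false
  rollout bucket between 26 and 64: 65 in [26, 64] is false
Combine:
[1.1.1.1.1.1] false AND false = false
[1.1.1.1.1] NOT false = true
[1.1.1.1.2.3.1] true OR true = true
[1.1.1.1.2.3] NOT true = false
[1.1.1.1.2] false OR true OR false = true
[1.1.1.1] true OR true = true
[1.1.1] NOT true = false
[1.1.2.1] false OR false = false
[1.1.2.2.2] false AND true = false
[1.1.2.2] true AND false = false
[1.1.2.3] false OR false OR false = false
[1.1.2] false OR false OR false = false
[1.1] false OR false = false
[1] NOT false = true
[2] false → false (antecedent false ⇒ implication holds) = true
[root] true AND true = true
Overall: true → enabled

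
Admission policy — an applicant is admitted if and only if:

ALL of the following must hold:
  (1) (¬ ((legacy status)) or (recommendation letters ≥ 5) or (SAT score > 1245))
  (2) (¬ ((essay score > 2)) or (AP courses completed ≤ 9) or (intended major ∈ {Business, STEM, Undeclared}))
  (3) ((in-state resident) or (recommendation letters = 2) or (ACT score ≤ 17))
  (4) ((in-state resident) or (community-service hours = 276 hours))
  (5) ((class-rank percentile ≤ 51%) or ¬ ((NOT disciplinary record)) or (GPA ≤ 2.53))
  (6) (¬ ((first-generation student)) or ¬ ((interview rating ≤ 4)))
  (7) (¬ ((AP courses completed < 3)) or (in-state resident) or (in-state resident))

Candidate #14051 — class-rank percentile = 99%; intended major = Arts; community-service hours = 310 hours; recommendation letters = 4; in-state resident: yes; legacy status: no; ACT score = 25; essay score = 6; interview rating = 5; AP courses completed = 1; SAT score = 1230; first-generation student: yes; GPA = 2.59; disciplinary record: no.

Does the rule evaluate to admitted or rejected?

Rejected

Atomic conditions:
  legacy status: no → false
  recommendation letters ≥ 5: 4 ≥ 5 is false
  SAT score > 1245: 1230 > 1245 is false
  essay score > 2: 6 > 2 is true
  AP courses completed ≤ 9: 1 ≤ 9 is true
  intended major ∈ {Business, STEM, Undeclared}: Arts is not in the set → false
  in-state resident: yes → true
  recommendation letters = 2: 4 == 2 is false
  ACT score ≤ 17: 25 ≤ 17 is false
  community-service hours = 276 hours: 310 == 276 is false
  class-rank percentile ≤ 51%: 99 ≤ 51 is false
  NOT disciplinary record: no → true
  GPA ≤ 2.53: 2.59 ≤ 2.53 is false
  first-generation student: yes → true
  interview rating ≤ 4: 5 ≤ 4 is false
  AP courses completed < 3: 1 < 3 is true
Combine:
[1.1] NOT false = true
[1] true OR false OR false = true
[2.1] NOT true = false
[2] false OR true OR false = true
[3] true OR false OR false = true
[4] true OR false = true
[5.2] NOT true = false
[5] false OR false OR false = false
[6.1] NOT true = false
[6.2] NOT false = true
[6] false OR true = true
[7.1] NOT true = false
[7] false OR true OR true = true
[root] true AND true AND true AND true AND false AND true AND true = false
Overall: false → rejected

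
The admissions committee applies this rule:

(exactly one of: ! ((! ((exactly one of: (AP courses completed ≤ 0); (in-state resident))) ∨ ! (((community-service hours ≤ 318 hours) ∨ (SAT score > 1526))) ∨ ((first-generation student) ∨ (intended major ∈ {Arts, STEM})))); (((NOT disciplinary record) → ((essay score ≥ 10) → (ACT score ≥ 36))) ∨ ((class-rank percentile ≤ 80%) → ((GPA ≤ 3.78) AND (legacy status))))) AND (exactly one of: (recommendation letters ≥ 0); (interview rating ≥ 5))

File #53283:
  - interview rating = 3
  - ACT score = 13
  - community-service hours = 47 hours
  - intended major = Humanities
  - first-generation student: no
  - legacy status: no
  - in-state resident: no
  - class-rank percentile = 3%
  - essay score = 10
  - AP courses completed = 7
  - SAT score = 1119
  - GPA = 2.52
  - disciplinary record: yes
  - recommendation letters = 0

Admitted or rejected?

Atomic conditions:
  AP courses completed ≤ 0: 7 ≤ 0 is false
  in-state resident: no → false
  community-service hours ≤ 318 hours: 47 ≤ 318 is true
  SAT score > 1526: 1119 > 1526 is false
  first-generation student: no → false
  intended major ∈ {Arts, STEM}: Humanities is not in the set → false
  NOT disciplinary record: yes → false
  essay score ≥ 10: 10 ≥ 10 is true
  ACT score ≥ 36: 13 ≥ 36 is false
  class-rank percentile ≤ 80%: 3 ≤ 80 is true
  GPA ≤ 3.78: 2.52 ≤ 3.78 is true
  legacy status: no → false
  recommendation letters ≥ 0: 0 ≥ 0 is true
  interview rating ≥ 5: 3 ≥ 5 is false
Combine:
[1.1.1.1.1] exactly-one(false, false) = false
[1.1.1.1] NOT false = true
[1.1.1.2.1] true OR false = true
[1.1.1.2] NOT true = false
[1.1.1.3] false OR false = false
[1.1.1] true OR false OR false = true
[1.1] NOT true = false
[1.2.1.2] true → false = false
[1.2.1] false → false (antecedent false ⇒ implication holds) = true
[1.2.2.2] true AND false = false
[1.2.2] true → false = false
[1.2] true OR false = true
[1] exactly-one(false, true) = true
[2] exactly-one(true, false) = true
[root] true AND true = true
Overall: true → admitted

Admitted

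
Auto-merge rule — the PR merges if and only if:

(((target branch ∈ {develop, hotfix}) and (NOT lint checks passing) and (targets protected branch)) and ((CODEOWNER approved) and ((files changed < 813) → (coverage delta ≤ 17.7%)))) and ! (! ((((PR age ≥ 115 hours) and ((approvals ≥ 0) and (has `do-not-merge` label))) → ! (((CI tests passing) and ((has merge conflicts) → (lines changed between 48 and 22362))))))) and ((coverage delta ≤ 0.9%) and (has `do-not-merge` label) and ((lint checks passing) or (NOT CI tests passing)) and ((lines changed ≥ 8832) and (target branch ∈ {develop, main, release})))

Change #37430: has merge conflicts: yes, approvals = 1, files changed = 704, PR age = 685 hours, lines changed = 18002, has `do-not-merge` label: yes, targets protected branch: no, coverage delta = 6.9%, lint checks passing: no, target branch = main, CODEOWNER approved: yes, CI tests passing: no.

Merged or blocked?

Atomic conditions:
  target branch ∈ {develop, hotfix}: main is not in the set → false
  NOT lint checks passing: no → true
  targets protected branch: no → false
  CODEOWNER approved: yes → true
  files changed < 813: 704 < 813 is true
  coverage delta ≤ 17.7%: 6.9 ≤ 17.7 is true
  PR age ≥ 115 hours: 685 ≥ 115 is true
  approvals ≥ 0: 1 ≥ 0 is true
  has `do-not-merge` label: yes → true
  CI tests passing: no → false
  has merge conflicts: yes → true
  lines changed between 48 and 22362: 18002 in [48, 22362] is true
  coverage delta ≤ 0.9%: 6.9 ≤ 0.9 is false
  lint checks passing: no → false
  NOT CI tests passing: no → true
  lines changed ≥ 8832: 18002 ≥ 8832 is true
  target branch ∈ {develop, main, release}: main is in the set → true
Combine:
[1.1] false AND true AND false = false
[1.2.2] true → true = true
[1.2] true AND true = true
[1] false AND true = false
[2.1.1.1.2] true AND true = true
[2.1.1.1] true AND true = true
[2.1.1.2.1.2] true → true = true
[2.1.1.2.1] false AND true = false
[2.1.1.2] NOT false = true
[2.1.1] true → true = true
[2.1] NOT true = false
[2] NOT false = true
[3.3] false OR true = true
[3.4] true AND true = true
[3] false AND true AND true AND true = false
[root] false AND true AND false = false
Overall: false → blocked

Blocked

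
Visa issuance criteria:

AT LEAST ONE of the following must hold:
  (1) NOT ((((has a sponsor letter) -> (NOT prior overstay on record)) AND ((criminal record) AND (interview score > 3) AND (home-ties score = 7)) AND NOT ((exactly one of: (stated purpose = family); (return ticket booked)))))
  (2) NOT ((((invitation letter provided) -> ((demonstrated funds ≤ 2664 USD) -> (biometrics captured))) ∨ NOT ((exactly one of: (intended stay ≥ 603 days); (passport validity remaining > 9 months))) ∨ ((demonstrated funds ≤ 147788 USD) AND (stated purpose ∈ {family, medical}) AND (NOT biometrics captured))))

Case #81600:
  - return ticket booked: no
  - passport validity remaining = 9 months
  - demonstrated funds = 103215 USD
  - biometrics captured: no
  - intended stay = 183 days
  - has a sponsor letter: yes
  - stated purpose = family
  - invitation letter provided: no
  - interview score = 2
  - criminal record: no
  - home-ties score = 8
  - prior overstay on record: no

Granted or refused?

Atomic conditions:
  has a sponsor letter: yes → true
  NOT prior overstay on record: no → true
  criminal record: no → false
  interview score > 3: 2 > 3 is false
  home-ties score = 7: 8 == 7 is false
  stated purpose = family: family == family is true
  return ticket booked: no → false
  invitation letter provided: no → false
  demonstrated funds ≤ 2664 USD: 103215 ≤ 2664 is false
  biometrics captured: no → false
  intended stay ≥ 603 days: 183 ≥ 603 is false
  passport validity remaining > 9 months: 9 > 9 is false
  demonstrated funds ≤ 147788 USD: 103215 ≤ 147788 is true
  stated purpose ∈ {family, medical}: family is in the set → true
  NOT biometrics captured: no → true
Combine:
[1.1.1] true → true = true
[1.1.2] false AND false AND false = false
[1.1.3.1] exactly-one(true, false) = true
[1.1.3] NOT true = false
[1.1] true AND false AND false = false
[1] NOT false = true
[2.1.1.2] false → false (antecedent false ⇒ implication holds) = true
[2.1.1] false → true (antecedent false ⇒ implication holds) = true
[2.1.2.1] exactly-one(false, false) = false
[2.1.2] NOT false = true
[2.1.3] true AND true AND true = true
[2.1] true OR true OR true = true
[2] NOT true = false
[root] true OR false = true
Overall: true → granted

Granted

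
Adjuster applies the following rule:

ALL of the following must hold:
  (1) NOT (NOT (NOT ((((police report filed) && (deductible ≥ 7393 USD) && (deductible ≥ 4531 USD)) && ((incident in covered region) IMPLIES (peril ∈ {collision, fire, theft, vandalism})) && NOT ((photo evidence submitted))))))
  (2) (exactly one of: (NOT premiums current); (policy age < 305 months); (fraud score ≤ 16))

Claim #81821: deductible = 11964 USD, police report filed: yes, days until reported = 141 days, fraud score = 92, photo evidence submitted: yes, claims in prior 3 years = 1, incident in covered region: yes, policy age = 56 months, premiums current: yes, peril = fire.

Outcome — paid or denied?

Paid

Atomic conditions:
  police report filed: yes → true
  deductible ≥ 7393 USD: 11964 ≥ 7393 is true
  deductible ≥ 4531 USD: 11964 ≥ 4531 is true
  incident in covered region: yes → true
  peril ∈ {collision, fire, theft, vandalism}: fire is in the set → true
  photo evidence submitted: yes → true
  NOT premiums current: yes → false
  policy age < 305 months: 56 < 305 is true
  fraud score ≤ 16: 92 ≤ 16 is false
Combine:
[1.1.1.1.1] true AND true AND true = true
[1.1.1.1.2] true → true = true
[1.1.1.1.3] NOT true = false
[1.1.1.1] true AND true AND false = false
[1.1.1] NOT false = true
[1.1] NOT true = false
[1] NOT false = true
[2] exactly-one(false, true, false) = true
[root] true AND true = true
Overall: true → paid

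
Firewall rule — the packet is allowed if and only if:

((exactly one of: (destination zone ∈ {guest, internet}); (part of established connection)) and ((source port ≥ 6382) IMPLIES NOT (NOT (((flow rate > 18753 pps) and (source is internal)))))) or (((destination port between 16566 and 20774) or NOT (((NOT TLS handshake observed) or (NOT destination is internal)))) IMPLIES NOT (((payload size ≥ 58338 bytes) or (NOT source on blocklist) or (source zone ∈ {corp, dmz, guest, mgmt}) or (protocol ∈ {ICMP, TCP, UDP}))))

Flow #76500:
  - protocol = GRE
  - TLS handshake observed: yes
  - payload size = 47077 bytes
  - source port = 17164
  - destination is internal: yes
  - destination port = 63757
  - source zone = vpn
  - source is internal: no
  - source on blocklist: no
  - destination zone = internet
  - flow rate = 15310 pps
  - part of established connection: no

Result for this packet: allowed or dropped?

Atomic conditions:
  destination zone ∈ {guest, internet}: internet is in the set → true
  part of established connection: no → false
  source port ≥ 6382: 17164 ≥ 6382 is true
  flow rate > 18753 pps: 15310 > 18753 is false
  source is internal: no → false
  destination port between 16566 and 20774: 63757 in [16566, 20774] is false
  NOT TLS handshake observed: yes → false
  NOT destination is internal: yes → false
  payload size ≥ 58338 bytes: 47077 ≥ 58338 is false
  NOT source on blocklist: no → true
  source zone ∈ {corp, dmz, guest, mgmt}: vpn is not in the set → false
  protocol ∈ {ICMP, TCP, UDP}: GRE is not in the set → false
Combine:
[1.1] exactly-one(true, false) = true
[1.2.2.1.1] false AND false = false
[1.2.2.1] NOT false = true
[1.2.2] NOT true = false
[1.2] true → false = false
[1] true AND false = false
[2.1.2.1] false OR false = false
[2.1.2] NOT false = true
[2.1] false OR true = true
[2.2.1] false OR true OR false OR false = true
[2.2] NOT true = false
[2] true → false = false
[root] false OR false = false
Overall: false → dropped

Dropped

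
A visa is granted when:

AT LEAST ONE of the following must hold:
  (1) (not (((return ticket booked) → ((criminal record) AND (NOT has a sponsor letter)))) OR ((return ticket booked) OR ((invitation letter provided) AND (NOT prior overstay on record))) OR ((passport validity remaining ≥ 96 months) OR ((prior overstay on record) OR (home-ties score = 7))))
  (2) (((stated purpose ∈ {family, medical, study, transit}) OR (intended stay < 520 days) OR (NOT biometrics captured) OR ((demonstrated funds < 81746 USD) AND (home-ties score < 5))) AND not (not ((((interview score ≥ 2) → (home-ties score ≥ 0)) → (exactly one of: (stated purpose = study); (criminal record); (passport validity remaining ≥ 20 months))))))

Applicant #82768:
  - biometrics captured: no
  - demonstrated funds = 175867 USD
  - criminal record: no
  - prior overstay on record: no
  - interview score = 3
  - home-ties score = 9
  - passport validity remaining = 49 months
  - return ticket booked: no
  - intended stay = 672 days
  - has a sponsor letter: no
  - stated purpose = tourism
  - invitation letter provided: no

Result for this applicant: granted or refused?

Granted

Atomic conditions:
  return ticket booked: no → false
  criminal record: no → false
  NOT has a sponsor letter: no → true
  invitation letter provided: no → false
  NOT prior overstay on record: no → true
  passport validity remaining ≥ 96 months: 49 ≥ 96 is false
  prior overstay on record: no → false
  home-ties score = 7: 9 == 7 is false
  stated purpose ∈ {family, medical, study, transit}: tourism is not in the set → false
  intended stay < 520 days: 672 < 520 is false
  NOT biometrics captured: no → true
  demonstrated funds < 81746 USD: 175867 < 81746 is false
  home-ties score < 5: 9 < 5 is false
  interview score ≥ 2: 3 ≥ 2 is true
  home-ties score ≥ 0: 9 ≥ 0 is true
  stated purpose = study: tourism == study is false
  passport validity remaining ≥ 20 months: 49 ≥ 20 is true
Combine:
[1.1.1.2] false AND true = false
[1.1.1] false → false (antecedent false ⇒ implication holds) = true
[1.1] NOT true = false
[1.2.2] false AND true = false
[1.2] false OR false = false
[1.3.2] false OR false = false
[1.3] false OR false = false
[1] false OR false OR false = false
[2.1.4] false AND false = false
[2.1] false OR false OR true OR false = true
[2.2.1.1.1] true → true = true
[2.2.1.1.2] exactly-one(false, false, true) = true
[2.2.1.1] true → true = true
[2.2.1] NOT true = false
[2.2] NOT false = true
[2] true AND true = true
[root] false OR true = true
Overall: true → granted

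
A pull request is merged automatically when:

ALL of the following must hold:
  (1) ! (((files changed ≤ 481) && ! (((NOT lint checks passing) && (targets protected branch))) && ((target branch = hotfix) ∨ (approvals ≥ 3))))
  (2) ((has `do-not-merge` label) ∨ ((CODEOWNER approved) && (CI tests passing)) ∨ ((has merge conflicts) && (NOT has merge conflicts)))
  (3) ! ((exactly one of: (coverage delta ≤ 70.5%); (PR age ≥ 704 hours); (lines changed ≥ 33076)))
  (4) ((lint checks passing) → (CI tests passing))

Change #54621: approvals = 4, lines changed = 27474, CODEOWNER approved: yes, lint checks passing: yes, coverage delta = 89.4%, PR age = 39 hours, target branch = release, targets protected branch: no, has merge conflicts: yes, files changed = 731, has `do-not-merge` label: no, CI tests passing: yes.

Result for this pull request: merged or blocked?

Merged

Atomic conditions:
  files changed ≤ 481: 731 ≤ 481 is false
  NOT lint checks passing: yes → false
  targets protected branch: no → false
  target branch = hotfix: release == hotfix is false
  approvals ≥ 3: 4 ≥ 3 is true
  has `do-not-merge` label: no → false
  CODEOWNER approved: yes → true
  CI tests passing: yes → true
  has merge conflicts: yes → true
  NOT has merge conflicts: yes → false
  coverage delta ≤ 70.5%: 89.4 ≤ 70.5 is false
  PR age ≥ 704 hours: 39 ≥ 704 is false
  lines changed ≥ 33076: 27474 ≥ 33076 is false
  lint checks passing: yes → true
Combine:
[1.1.2.1] false AND false = false
[1.1.2] NOT false = true
[1.1.3] false OR true = true
[1.1] false AND true AND true = false
[1] NOT false = true
[2.2] true AND true = true
[2.3] true AND false = false
[2] false OR true OR false = true
[3.1] exactly-one(false, false, false) = false
[3] NOT false = true
[4] true → true = true
[root] true AND true AND true AND true = true
Overall: true → merged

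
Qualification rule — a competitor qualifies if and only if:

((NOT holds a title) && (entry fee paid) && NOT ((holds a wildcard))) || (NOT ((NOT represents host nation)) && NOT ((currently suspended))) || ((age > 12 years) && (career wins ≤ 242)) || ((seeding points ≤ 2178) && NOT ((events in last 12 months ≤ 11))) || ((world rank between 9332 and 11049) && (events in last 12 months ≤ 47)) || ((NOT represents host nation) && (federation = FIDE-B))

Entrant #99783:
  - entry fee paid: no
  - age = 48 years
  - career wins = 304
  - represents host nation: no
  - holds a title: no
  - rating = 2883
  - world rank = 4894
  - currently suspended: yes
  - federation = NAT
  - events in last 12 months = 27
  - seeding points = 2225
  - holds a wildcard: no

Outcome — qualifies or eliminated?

Atomic conditions:
  NOT holds a title: no → true
  entry fee paid: no → false
  holds a wildcard: no → false
  NOT represents host nation: no → true
  currently suspended: yes → true
  age > 12 years: 48 > 12 is true
  career wins ≤ 242: 304 ≤ 242 is false
  seeding points ≤ 2178: 2225 ≤ 2178 is false
  events in last 12 months ≤ 11: 27 ≤ 11 is false
  world rank between 9332 and 11049: 4894 in [9332, 11049] is false
  events in last 12 months ≤ 47: 27 ≤ 47 is true
  federation = FIDE-B: NAT == FIDE-B is false
Combine:
[1.3] NOT false = true
[1] true AND false AND true = false
[2.1] NOT true = false
[2.2] NOT true = false
[2] false AND false = false
[3] true AND false = false
[4.2] NOT false = true
[4] false AND true = false
[5] false AND true = false
[6] true AND false = false
[root] false OR false OR false OR false OR false OR false = false
Overall: false → eliminated

Eliminated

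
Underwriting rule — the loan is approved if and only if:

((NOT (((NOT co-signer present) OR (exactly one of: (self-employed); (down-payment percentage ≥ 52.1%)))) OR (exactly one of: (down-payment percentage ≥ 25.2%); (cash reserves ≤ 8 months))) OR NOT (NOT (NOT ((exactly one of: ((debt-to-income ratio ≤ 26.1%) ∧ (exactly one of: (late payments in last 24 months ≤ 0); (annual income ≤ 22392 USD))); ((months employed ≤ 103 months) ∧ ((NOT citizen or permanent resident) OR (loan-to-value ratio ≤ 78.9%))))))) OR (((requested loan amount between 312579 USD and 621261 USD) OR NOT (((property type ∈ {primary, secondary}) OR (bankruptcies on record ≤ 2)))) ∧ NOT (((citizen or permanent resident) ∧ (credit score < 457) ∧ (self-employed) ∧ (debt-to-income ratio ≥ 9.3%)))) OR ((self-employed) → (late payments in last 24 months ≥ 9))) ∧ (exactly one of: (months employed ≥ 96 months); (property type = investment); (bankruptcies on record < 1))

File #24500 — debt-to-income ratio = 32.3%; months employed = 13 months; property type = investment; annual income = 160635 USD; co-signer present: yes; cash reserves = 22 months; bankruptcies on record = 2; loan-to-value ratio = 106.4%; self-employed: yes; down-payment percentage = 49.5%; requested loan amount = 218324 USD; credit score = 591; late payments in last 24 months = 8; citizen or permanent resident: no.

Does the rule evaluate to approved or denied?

Approved

Atomic conditions:
  NOT co-signer present: yes → false
  self-employed: yes → true
  down-payment percentage ≥ 52.1%: 49.5 ≥ 52.1 is false
  down-payment percentage ≥ 25.2%: 49.5 ≥ 25.2 is true
  cash reserves ≤ 8 months: 22 ≤ 8 is false
  debt-to-income ratio ≤ 26.1%: 32.3 ≤ 26.1 is false
  late payments in last 24 months ≤ 0: 8 ≤ 0 is false
  annual income ≤ 22392 USD: 160635 ≤ 22392 is false
  months employed ≤ 103 months: 13 ≤ 103 is true
  NOT citizen or permanent resident: no → true
  loan-to-value ratio ≤ 78.9%: 106.4 ≤ 78.9 is false
  requested loan amount between 312579 USD and 621261 USD: 218324 in [312579, 621261] is false
  property type ∈ {primary, secondary}: investment is not in the set → false
  bankruptcies on record ≤ 2: 2 ≤ 2 is true
  citizen or permanent resident: no → false
  credit score < 457: 591 < 457 is false
  debt-to-income ratio ≥ 9.3%: 32.3 ≥ 9.3 is true
  late payments in last 24 months ≥ 9: 8 ≥ 9 is false
  months employed ≥ 96 months: 13 ≥ 96 is false
  property type = investment: investment == investment is true
  bankruptcies on record < 1: 2 < 1 is false
Combine:
[1.1.1.1.2] exactly-one(true, false) = true
[1.1.1.1] false OR true = true
[1.1.1] NOT true = false
[1.1.2] exactly-one(true, false) = true
[1.1] false OR true = true
[1.2.1.1.1.1.2] exactly-one(false, false) = false
[1.2.1.1.1.1] false AND false = false
[1.2.1.1.1.2.2] true OR false = true
[1.2.1.1.1.2] true AND true = true
[1.2.1.1.1] exactly-one(false, true) = true
[1.2.1.1] NOT true = false
[1.2.1] NOT false = true
[1.2] NOT true = false
[1.3.1.2.1] false OR true = true
[1.3.1.2] NOT true = false
[1.3.1] false OR false = false
[1.3.2.1] false AND false AND true AND true = false
[1.3.2] NOT false = true
[1.3] false AND true = false
[1.4] true → false = false
[1] true OR false OR false OR false = true
[2] exactly-one(false, true, false) = true
[root] true AND true = true
Overall: true → approved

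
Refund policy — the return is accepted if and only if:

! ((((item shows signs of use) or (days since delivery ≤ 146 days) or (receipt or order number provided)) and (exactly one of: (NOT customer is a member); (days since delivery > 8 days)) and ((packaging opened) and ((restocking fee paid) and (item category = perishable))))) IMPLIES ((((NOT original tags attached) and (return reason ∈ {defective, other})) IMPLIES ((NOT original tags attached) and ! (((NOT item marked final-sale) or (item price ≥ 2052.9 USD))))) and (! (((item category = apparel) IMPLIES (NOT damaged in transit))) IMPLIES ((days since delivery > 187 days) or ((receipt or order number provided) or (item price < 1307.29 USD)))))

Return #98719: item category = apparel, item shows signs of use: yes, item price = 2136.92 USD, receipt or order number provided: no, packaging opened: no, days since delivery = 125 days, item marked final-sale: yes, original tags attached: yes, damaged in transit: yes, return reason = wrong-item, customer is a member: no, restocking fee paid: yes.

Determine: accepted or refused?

Refused

Atomic conditions:
  item shows signs of use: yes → true
  days since delivery ≤ 146 days: 125 ≤ 146 is true
  receipt or order number provided: no → false
  NOT customer is a member: no → true
  days since delivery > 8 days: 125 > 8 is true
  packaging opened: no → false
  restocking fee paid: yes → true
  item category = perishable: apparel == perishable is false
  NOT original tags attached: yes → false
  return reason ∈ {defective, other}: wrong-item is not in the set → false
  NOT item marked final-sale: yes → false
  item price ≥ 2052.9 USD: 2136.92 ≥ 2052.9 is true
  item category = apparel: apparel == apparel is true
  NOT damaged in transit: yes → false
  days since delivery > 187 days: 125 > 187 is false
  item price < 1307.29 USD: 2136.92 < 1307.29 is false
Combine:
[1.1.1] true OR true OR false = true
[1.1.2] exactly-one(true, true) = false
[1.1.3.2] true AND false = false
[1.1.3] false AND false = false
[1.1] true AND false AND false = false
[1] NOT false = true
[2.1.1] false AND false = false
[2.1.2.2.1] false OR true = true
[2.1.2.2] NOT true = false
[2.1.2] false AND false = false
[2.1] false → false (antecedent false ⇒ implication holds) = true
[2.2.1.1] true → false = false
[2.2.1] NOT false = true
[2.2.2.2] false OR false = false
[2.2.2] false OR false = false
[2.2] true → false = false
[2] true AND false = false
[root] true → false = false
Overall: false → refused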